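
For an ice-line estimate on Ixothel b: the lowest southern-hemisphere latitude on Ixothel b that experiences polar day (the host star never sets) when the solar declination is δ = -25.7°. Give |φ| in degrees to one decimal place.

|φ| = 64.3°

Polar day requires cos H₀ = −tan φ tan δ ≤ −1, i.e. tan φ tan δ ≥ 1.
The boundary is |tan φ| · |tan δ| = 1, so |φ| = 90° − |δ| = 90° − 25.7° = 64.3° in the southern hemisphere.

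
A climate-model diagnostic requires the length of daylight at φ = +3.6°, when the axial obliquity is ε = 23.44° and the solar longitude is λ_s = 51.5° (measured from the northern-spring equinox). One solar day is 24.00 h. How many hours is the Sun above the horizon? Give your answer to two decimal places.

12.16 h

Solar declination: sin δ = sin ε · sin λ_s = sin 23.44° × sin 51.5° = 0.31131, so δ = +18.138°.
cos H₀ = −tan φ · tan δ = −tan(+3.6°) × tan(+18.138°) = -0.0206, so H₀ = 1.5914 rad = 91.18°.
Daylight = 2H₀/(2π) × 24.00 h = (1.5914/π) × 24.00 = 12.16 h.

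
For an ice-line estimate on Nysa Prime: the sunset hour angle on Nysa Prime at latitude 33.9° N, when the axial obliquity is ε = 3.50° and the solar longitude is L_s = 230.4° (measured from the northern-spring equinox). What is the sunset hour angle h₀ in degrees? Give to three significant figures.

h₀ = 88.2°

Solar declination: sin δ = sin ε · sin L_s = sin 3.50° × sin 230.4° = -0.04704, so δ = -2.696°.
cos h₀ = −tan ϕ · tan δ = −tan(+33.9°) × tan(-2.696°) = 0.0316, so h₀ = 1.5391 rad = 88.19°.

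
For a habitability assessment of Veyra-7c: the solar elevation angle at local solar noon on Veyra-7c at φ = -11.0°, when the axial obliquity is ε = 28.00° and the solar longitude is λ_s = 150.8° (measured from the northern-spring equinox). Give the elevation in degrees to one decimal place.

65.8°

Solar declination: sin δ = sin ε · sin λ_s = sin 28.00° × sin 150.8° = 0.22904, so δ = +13.240°.
At local noon the hour angle is zero, so the zenith angle equals |φ − δ| = |-11.0° − (+13.240°)| = 24.240°.
Elevation = 90° − 24.240° = 65.8°.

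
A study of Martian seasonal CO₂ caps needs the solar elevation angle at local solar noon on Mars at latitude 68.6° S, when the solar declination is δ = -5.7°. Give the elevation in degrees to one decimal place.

At local noon the hour angle is zero, so the zenith angle equals |φ − δ| = |-68.6° − (-5.700°)| = 62.900°.
Elevation = 90° − 62.900° = 27.1°.

27.1°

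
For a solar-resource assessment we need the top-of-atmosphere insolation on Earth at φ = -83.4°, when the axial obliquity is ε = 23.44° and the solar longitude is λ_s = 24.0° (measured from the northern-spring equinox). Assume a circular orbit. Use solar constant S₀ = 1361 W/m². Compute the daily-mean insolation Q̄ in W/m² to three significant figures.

Q̄ ≈ 0.00 W/m²

Solar declination: sin δ = sin ε · sin λ_s = sin 23.44° × sin 24.0° = 0.16180, so δ = +9.311°.
cos H₀ = −tan(-83.4°) tan(+9.311°) = 1.4170 ≥ 1 ⇒ polar night, H₀ = 0 and Q̄ = 0.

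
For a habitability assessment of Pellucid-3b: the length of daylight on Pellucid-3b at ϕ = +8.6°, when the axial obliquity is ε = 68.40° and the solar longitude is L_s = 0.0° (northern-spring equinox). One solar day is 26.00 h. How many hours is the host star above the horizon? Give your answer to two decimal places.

Solar declination: sin δ = sin ε · sin L_s = sin 68.40° × sin 0.0° = 0.00000, so δ = +0.000°.
cos h₀ = −tan ϕ · tan δ = −tan(+8.6°) × tan(+0.000°) = -0.0000, so h₀ = 1.5708 rad = 90.00°.
Daylight = 2h₀/(2π) × 26.00 h = (1.5708/π) × 26.00 = 13.00 h.

13.00 h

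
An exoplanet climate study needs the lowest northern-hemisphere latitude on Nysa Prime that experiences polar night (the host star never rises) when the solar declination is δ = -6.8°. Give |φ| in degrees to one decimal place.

|φ| = 83.2°

Polar night requires cos H₀ = −tan φ tan δ ≥ 1, i.e. tan φ tan δ ≤ −1.
The boundary is |tan φ| · |tan δ| = 1, so |φ| = 90° − |δ| = 90° − 6.8° = 83.2° in the northern hemisphere.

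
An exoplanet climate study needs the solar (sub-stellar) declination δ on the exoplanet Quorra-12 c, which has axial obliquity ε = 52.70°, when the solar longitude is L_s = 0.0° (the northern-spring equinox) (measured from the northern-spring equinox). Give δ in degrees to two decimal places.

sin δ = sin ε · sin L_s = sin 52.70° × sin 0.0° = 0.000000.
δ = arcsin(0.000000) = +0.00°.

δ = +0.00°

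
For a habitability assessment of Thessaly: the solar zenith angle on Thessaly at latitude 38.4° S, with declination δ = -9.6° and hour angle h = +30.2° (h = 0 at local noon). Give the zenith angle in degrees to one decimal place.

θ_z = 39.5°

cos θ_z = sin φ sin δ + cos φ cos δ cos h = 0.103588 + 0.667841 = 0.771429.
θ_z = arccos(0.771429) = 39.5°.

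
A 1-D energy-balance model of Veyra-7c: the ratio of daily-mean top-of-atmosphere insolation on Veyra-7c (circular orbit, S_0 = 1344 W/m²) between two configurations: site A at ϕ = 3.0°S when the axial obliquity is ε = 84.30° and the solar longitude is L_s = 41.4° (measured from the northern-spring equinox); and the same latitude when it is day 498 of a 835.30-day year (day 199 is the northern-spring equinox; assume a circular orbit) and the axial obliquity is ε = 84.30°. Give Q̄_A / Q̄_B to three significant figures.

— Configuration A (ϕ=-3.0°):
Solar declination: sin δ = sin ε · sin L_s = sin 84.30° × sin 41.4° = 0.65804, so δ = +41.151°.
cos h₀ = −tan(-3.0°) tan(+41.151°) = 0.0458, h₀ = 1.5250 rad.
Bracket: h₀ sin ϕ sin δ + cos ϕ cos δ sin h₀ = 1.5250×-0.05234×0.65804 + 0.99863×0.75298×0.99895 = -0.052524 + 0.751159 = 0.698635.
Q̄ = (S_0/π) × [bracket] = (1344/π) × 0.698635 = 298.88 W/m².
— Configuration B (ϕ=-3.0°):
Solar longitude: L_s = 360° × (498 − 199)/835.30 = 128.864°.
sin δ = sin 84.30° × sin 128.864° = 0.77479, so δ = +50.786°.
cos h₀ = −tan(-3.0°) tan(+50.786°) = 0.0642, h₀ = 1.5065 rad.
Bracket: h₀ sin ϕ sin δ + cos ϕ cos δ sin h₀ = 1.5065×-0.05234×0.77479 + 0.99863×0.63222×0.99794 = -0.061092 + 0.630053 = 0.568961.
Q̄ = (S_0/π) × [bracket] = (1344/π) × 0.568961 = 243.41 W/m².
Ratio Q̄_A / Q̄_B = 298.88 / 243.41 = 1.228.

Q̄_A / Q̄_B ≈ 1.23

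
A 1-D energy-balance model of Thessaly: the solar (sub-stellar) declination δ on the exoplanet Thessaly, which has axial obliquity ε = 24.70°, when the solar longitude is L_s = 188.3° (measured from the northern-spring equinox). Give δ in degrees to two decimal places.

sin δ = sin ε · sin L_s = sin 24.70° × sin 188.3° = -0.060322.
δ = arcsin(-0.060322) = -3.46°.

δ = -3.46°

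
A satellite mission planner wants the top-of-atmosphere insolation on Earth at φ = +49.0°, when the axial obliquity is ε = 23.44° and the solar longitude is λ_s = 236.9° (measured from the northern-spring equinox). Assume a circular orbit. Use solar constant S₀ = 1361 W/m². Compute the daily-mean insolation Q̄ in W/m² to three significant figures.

Q̄ ≈ 119 W/m²

Solar declination: sin δ = sin ε · sin λ_s = sin 23.44° × sin 236.9° = -0.33323, so δ = -19.465°.
cos H₀ = −tan(+49.0°) tan(-19.465°) = 0.4066, H₀ = 1.1521 rad.
Bracket: H₀ sin φ sin δ + cos φ cos δ sin H₀ = 1.1521×0.75471×-0.33323 + 0.65606×0.94284×0.91361 = -0.289744 + 0.565122 = 0.275378.
Q̄ = (S₀/π) × [bracket] = (1361/π) × 0.275378 = 119.3 W/m².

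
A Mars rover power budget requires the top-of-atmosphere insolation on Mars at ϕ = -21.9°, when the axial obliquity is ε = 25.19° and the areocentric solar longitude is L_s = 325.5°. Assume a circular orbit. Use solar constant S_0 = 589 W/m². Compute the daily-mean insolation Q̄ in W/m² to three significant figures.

Q̄ ≈ 196 W/m²

sin δ = sin 25.19° × sin 325.5° = -0.24107, so δ = -13.950°.
cos h₀ = −tan(-21.9°) tan(-13.950°) = -0.0999, h₀ = 1.6708 rad.
Bracket: h₀ sin ϕ sin δ + cos ϕ cos δ sin h₀ = 1.6708×-0.37299×-0.24107 + 0.92784×0.97051×0.99500 = 0.150233 + 0.895976 = 1.046209.
Q̄ = (S_0/π) × [bracket] = (589/π) × 1.046209 = 196.1 W/m².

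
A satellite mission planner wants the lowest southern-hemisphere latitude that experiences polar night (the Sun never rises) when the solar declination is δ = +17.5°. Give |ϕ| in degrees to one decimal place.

Polar night requires cos h₀ = −tan ϕ tan δ ≥ 1, i.e. tan ϕ tan δ ≤ −1.
The boundary is |tan ϕ| · |tan δ| = 1, so |ϕ| = 90° − |δ| = 90° − 17.5° = 72.5° in the southern hemisphere.

|ϕ| = 72.5°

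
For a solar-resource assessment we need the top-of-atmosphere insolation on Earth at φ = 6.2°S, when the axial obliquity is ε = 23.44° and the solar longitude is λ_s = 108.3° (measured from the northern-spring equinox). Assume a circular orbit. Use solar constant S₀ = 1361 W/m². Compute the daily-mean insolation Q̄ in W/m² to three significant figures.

Solar declination: sin δ = sin ε · sin λ_s = sin 23.44° × sin 108.3° = 0.37767, so δ = +22.189°.
cos H₀ = −tan(-6.2°) tan(+22.189°) = 0.0443, H₀ = 1.5265 rad.
Bracket: H₀ sin φ sin δ + cos φ cos δ sin H₀ = 1.5265×-0.10800×0.37767 + 0.99415×0.92594×0.99902 = -0.062263 + 0.919621 = 0.857358.
Q̄ = (S₀/π) × [bracket] = (1361/π) × 0.857358 = 371.4 W/m².

Q̄ ≈ 371 W/m²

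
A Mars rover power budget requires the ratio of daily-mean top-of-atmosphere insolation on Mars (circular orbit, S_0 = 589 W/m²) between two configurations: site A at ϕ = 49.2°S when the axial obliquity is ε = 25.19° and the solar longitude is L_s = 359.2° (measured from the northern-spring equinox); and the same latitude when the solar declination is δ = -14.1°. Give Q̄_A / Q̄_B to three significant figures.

— Configuration A (ϕ=-49.2°):
Solar declination: sin δ = sin ε · sin L_s = sin 25.19° × sin 359.2° = -0.00594, so δ = -0.340°.
cos h₀ = −tan(-49.2°) tan(-0.340°) = -0.0069, h₀ = 1.5777 rad.
Bracket: h₀ sin ϕ sin δ + cos ϕ cos δ sin h₀ = 1.5777×-0.75700×-0.00594 + 0.65342×0.99998×0.99998 = 0.007094 + 0.653394 = 0.660488.
Q̄ = (S_0/π) × [bracket] = (589/π) × 0.660488 = 123.83 W/m².
— Configuration B (ϕ=-49.2°):
cos h₀ = −tan(-49.2°) tan(-14.100°) = -0.2910, h₀ = 1.8661 rad.
Bracket: h₀ sin ϕ sin δ + cos ϕ cos δ sin h₀ = 1.8661×-0.75700×-0.24362 + 0.65342×0.96987×0.95672 = 0.344147 + 0.606305 = 0.950452.
Q̄ = (S_0/π) × [bracket] = (589/π) × 0.950452 = 178.20 W/m².
Ratio Q̄_A / Q̄_B = 123.83 / 178.20 = 0.6949.

Q̄_A / Q̄_B ≈ 0.695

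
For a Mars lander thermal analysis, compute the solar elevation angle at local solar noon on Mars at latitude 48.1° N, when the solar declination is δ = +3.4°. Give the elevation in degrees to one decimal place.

45.3°

At local noon the hour angle is zero, so the zenith angle equals |ϕ − δ| = |+48.1° − (+3.400°)| = 44.700°.
Elevation = 90° − 44.700° = 45.3°.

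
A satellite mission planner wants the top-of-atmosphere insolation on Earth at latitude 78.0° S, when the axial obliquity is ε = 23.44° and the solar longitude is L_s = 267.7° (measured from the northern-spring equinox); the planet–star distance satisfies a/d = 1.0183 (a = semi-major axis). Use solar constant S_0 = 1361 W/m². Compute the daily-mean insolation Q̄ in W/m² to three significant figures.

Q̄ ≈ 549 W/m²

Solar declination: sin δ = sin ε · sin L_s = sin 23.44° × sin 267.7° = -0.39747, so δ = -23.420°.
cos h₀ = −tan(-78.0°) tan(-23.420°) = -2.0378 ≤ −1 ⇒ polar day, h₀ = π.
Bracket: h₀ sin ϕ sin δ + cos ϕ cos δ sin h₀ = 3.1416×-0.97815×-0.39747 + 0.20791×0.91762×0.00000 = 1.221408 + 0.000000 = 1.221408.
Inverse-square distance factor (a/d)² = 1.0183² = 1.036935.
Q̄ = (S_0/π) × 1.036935 × [bracket] = (1361/π) × 1.036935 × 1.221408 = 548.7 W/m².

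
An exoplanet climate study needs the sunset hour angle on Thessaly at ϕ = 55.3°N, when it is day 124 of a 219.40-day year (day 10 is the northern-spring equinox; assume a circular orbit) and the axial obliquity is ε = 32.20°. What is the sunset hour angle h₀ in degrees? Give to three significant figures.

h₀ = 84.6°

Solar longitude: L_s = 360° × (124 − 10)/219.40 = 187.056°.
sin δ = sin 32.20° × sin 187.056° = -0.06545, so δ = -3.753°.
cos h₀ = −tan ϕ · tan δ = −tan(+55.3°) × tan(-3.753°) = 0.0947, so h₀ = 1.4759 rad = 84.56°.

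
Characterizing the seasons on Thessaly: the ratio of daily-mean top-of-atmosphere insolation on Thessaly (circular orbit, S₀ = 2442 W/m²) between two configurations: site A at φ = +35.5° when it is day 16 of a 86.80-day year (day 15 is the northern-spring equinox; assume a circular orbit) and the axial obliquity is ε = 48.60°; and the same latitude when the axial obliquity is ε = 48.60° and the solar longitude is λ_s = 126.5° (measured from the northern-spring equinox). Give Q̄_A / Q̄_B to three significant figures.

— Configuration A (φ=+35.5°):
Solar longitude: λ_s = 360° × (16 − 15)/86.80 = 4.147°.
sin δ = sin 48.60° × sin 4.147° = 0.05425, so δ = +3.110°.
cos H₀ = −tan(+35.5°) tan(+3.110°) = -0.0388, H₀ = 1.6096 rad.
Bracket: H₀ sin φ sin δ + cos φ cos δ sin H₀ = 1.6096×0.58070×0.05425 + 0.81412×0.99853×0.99925 = 0.050707 + 0.812314 = 0.863021.
Q̄ = (S₀/π) × [bracket] = (2442/π) × 0.863021 = 670.84 W/m².
— Configuration B (φ=+35.5°):
Solar declination: sin δ = sin ε · sin λ_s = sin 48.60° × sin 126.5° = 0.60298, so δ = +37.084°.
cos H₀ = −tan(+35.5°) tan(+37.084°) = -0.5391, H₀ = 2.1402 rad.
Bracket: H₀ sin φ sin δ + cos φ cos δ sin H₀ = 2.1402×0.58070×0.60298 + 0.81412×0.79775×0.84222 = 0.749392 + 0.546992 = 1.296384.
Q̄ = (S₀/π) × [bracket] = (2442/π) × 1.296384 = 1007.7 W/m².
Ratio Q̄_A / Q̄_B = 670.84 / 1007.7 = 0.6657.

Q̄_A / Q̄_B ≈ 0.666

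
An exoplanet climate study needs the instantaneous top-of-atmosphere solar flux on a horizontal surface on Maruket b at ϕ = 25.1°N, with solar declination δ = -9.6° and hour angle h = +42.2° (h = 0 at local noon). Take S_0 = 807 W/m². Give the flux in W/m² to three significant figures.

477 W/m²

cos θ_z = sin ϕ sin δ + cos ϕ cos δ cos h = -0.070743 + 0.661455 = 0.590712.
Flux = S_0 · cos θ_z = 807 × 0.590712 = 476.7 W/m².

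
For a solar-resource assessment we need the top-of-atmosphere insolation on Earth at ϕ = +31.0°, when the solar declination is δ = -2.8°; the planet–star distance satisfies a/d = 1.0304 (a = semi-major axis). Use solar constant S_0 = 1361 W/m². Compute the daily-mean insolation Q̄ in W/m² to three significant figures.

Q̄ ≈ 376 W/m²

cos h₀ = −tan(+31.0°) tan(-2.800°) = 0.0294, h₀ = 1.5414 rad.
Bracket: h₀ sin ϕ sin δ + cos ϕ cos δ sin h₀ = 1.5414×0.51504×-0.04885 + 0.85717×0.99881×0.99957 = -0.038781 + 0.855782 = 0.817001.
Inverse-square distance factor (a/d)² = 1.0304² = 1.061724.
Q̄ = (S_0/π) × 1.061724 × [bracket] = (1361/π) × 1.061724 × 0.817001 = 375.8 W/m².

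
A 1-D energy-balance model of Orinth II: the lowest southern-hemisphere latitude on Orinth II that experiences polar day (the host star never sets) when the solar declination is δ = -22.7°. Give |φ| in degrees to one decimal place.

|φ| = 67.3°

Polar day requires cos H₀ = −tan φ tan δ ≤ −1, i.e. tan φ tan δ ≥ 1.
The boundary is |tan φ| · |tan δ| = 1, so |φ| = 90° − |δ| = 90° − 22.7° = 67.3° in the southern hemisphere.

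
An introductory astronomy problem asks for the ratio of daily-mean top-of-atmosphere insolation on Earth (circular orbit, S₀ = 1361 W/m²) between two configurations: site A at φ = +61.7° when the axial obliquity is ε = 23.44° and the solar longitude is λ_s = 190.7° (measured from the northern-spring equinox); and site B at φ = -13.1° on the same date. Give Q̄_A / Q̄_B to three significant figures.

— Configuration A (φ=+61.7°):
Solar declination: sin δ = sin ε · sin λ_s = sin 23.44° × sin 190.7° = -0.07386, so δ = -4.235°.
cos H₀ = −tan(+61.7°) tan(-4.235°) = 0.1375, H₀ = 1.4328 rad.
Bracket: H₀ sin φ sin δ + cos φ cos δ sin H₀ = 1.4328×0.88048×-0.07386 + 0.47409×0.99727×0.99050 = -0.093178 + 0.468304 = 0.375126.
Q̄ = (S₀/π) × [bracket] = (1361/π) × 0.375126 = 162.51 W/m².
— Configuration B (φ=-13.1°):
cos H₀ = −tan(-13.1°) tan(-4.235°) = -0.0172, H₀ = 1.5880 rad.
Bracket: H₀ sin φ sin δ + cos φ cos δ sin H₀ = 1.5880×-0.22665×-0.07386 + 0.97398×0.99727×0.99985 = 0.026584 + 0.971175 = 0.997759.
Q̄ = (S₀/π) × [bracket] = (1361/π) × 0.997759 = 432.25 W/m².
Ratio Q̄_A / Q̄_B = 162.51 / 432.25 = 0.3760.

Q̄_A / Q̄_B ≈ 0.376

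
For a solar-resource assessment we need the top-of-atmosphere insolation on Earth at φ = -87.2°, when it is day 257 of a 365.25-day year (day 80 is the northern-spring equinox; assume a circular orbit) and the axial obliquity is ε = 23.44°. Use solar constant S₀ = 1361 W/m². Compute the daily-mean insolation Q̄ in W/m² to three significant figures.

Q̄ ≈ 1.99 W/m²

Solar longitude: λ_s = 360° × (257 − 80)/365.25 = 174.456°.
sin δ = sin 23.44° × sin 174.456° = 0.03843, so δ = +2.203°.
cos H₀ = −tan(-87.2°) tan(+2.203°) = 0.7864, H₀ = 0.6659 rad.
Bracket: H₀ sin φ sin δ + cos φ cos δ sin H₀ = 0.6659×-0.99881×0.03843 + 0.04885×0.99926×0.61776 = -0.025560 + 0.030155 = 0.004595.
Q̄ = (S₀/π) × [bracket] = (1361/π) × 0.004595 = 1.991 W/m².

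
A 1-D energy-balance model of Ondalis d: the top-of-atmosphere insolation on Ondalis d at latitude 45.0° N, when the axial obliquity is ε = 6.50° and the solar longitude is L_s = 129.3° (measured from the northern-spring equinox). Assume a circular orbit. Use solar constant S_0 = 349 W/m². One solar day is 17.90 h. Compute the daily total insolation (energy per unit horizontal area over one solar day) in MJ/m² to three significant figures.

5.76 MJ/m²

Solar declination: sin δ = sin ε · sin L_s = sin 6.50° × sin 129.3° = 0.08760, so δ = +5.026°.
cos h₀ = −tan(+45.0°) tan(+5.026°) = -0.0879, h₀ = 1.6588 rad.
Bracket: h₀ sin ϕ sin δ + cos ϕ cos δ sin h₀ = 1.6588×0.70711×0.08760 + 0.70711×0.99616×0.99613 = 0.102751 + 0.701669 = 0.804420.
Q̄ = (S_0/π) × [bracket] = (349/π) × 0.804420 = 89.363 W/m².
Daily total = Q̄ × 17.90 h × 3600 s/h = 89.363 × 17.90 × 3600 / 10⁶ = 5.759 MJ/m².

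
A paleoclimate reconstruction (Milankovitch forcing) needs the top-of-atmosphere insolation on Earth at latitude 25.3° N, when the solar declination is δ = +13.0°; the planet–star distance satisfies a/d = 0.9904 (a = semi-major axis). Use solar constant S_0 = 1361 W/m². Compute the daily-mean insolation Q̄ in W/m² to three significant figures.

cos h₀ = −tan(+25.3°) tan(+13.000°) = -0.1091, h₀ = 1.6801 rad.
Bracket: h₀ sin ϕ sin δ + cos ϕ cos δ sin h₀ = 1.6801×0.42736×0.22495 + 0.90408×0.97437×0.99403 = 0.161516 + 0.875649 = 1.037165.
Inverse-square distance factor (a/d)² = 0.9904² = 0.980892.
Q̄ = (S_0/π) × 0.980892 × [bracket] = (1361/π) × 0.980892 × 1.037165 = 440.7 W/m².

Q̄ ≈ 441 W/m²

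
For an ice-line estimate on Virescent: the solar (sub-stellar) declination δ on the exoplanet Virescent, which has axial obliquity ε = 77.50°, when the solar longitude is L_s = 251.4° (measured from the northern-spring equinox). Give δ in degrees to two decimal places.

δ = -67.71°

sin δ = sin ε · sin L_s = sin 77.50° × sin 251.4° = -0.925303.
δ = arcsin(-0.925303) = -67.71°.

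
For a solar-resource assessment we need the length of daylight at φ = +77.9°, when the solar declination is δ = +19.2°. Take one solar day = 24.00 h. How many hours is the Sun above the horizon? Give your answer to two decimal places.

Sunrise equation: cos H₀ = −tan φ · tan δ = -1.6244 ≤ −1, so the Sun never sets (polar day) and H₀ = π.
Daylight = 2H₀/(2π) × 24.00 h = (3.1416/π) × 24.00 = 24.00 h.

24.00 h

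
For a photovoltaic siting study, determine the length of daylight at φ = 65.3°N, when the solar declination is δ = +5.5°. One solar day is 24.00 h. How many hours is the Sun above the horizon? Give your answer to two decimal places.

cos H₀ = −tan φ · tan δ = −tan(+65.3°) × tan(+5.500°) = -0.2093, so H₀ = 1.7817 rad = 102.08°.
Daylight = 2H₀/(2π) × 24.00 h = (1.7817/π) × 24.00 = 13.61 h.

13.61 h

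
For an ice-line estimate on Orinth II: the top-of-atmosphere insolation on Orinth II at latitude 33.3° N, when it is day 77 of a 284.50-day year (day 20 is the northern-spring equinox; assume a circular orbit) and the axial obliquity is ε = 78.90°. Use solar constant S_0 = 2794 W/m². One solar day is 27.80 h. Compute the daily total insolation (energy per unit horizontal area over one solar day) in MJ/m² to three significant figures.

143 MJ/m²

Solar longitude: L_s = 360° × (77 − 20)/284.50 = 72.127°.
sin δ = sin 78.90° × sin 72.127° = 0.93393, so δ = +69.056°.
cos h₀ = −tan(+33.3°) tan(+69.056°) = -1.7163 ≤ −1 ⇒ polar day, h₀ = π.
Bracket: h₀ sin ϕ sin δ + cos ϕ cos δ sin h₀ = 3.1416×0.54902×0.93393 + 0.83581×0.35745×0.00000 = 1.610844 + 0.000000 = 1.610844.
Q̄ = (S_0/π) × [bracket] = (2794/π) × 1.610844 = 1432.6 W/m².
Daily total = Q̄ × 27.80 h × 3600 s/h = 1432.6 × 27.80 × 3600 / 10⁶ = 143.4 MJ/m².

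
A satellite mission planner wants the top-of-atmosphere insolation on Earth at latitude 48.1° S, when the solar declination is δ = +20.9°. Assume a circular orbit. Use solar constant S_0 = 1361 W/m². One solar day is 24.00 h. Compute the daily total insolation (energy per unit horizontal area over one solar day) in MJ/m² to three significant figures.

cos h₀ = −tan(-48.1°) tan(+20.900°) = 0.4256, h₀ = 1.1312 rad.
Bracket: h₀ sin ϕ sin δ + cos ϕ cos δ sin h₀ = 1.1312×-0.74431×0.35674 + 0.66783×0.93420×0.90491 = -0.300362 + 0.564561 = 0.264199.
Q̄ = (S_0/π) × [bracket] = (1361/π) × 0.264199 = 114.46 W/m².
Daily total = Q̄ × 24.00 h × 3600 s/h = 114.46 × 24.00 × 3600 / 10⁶ = 9.889 MJ/m².

9.89 MJ/m²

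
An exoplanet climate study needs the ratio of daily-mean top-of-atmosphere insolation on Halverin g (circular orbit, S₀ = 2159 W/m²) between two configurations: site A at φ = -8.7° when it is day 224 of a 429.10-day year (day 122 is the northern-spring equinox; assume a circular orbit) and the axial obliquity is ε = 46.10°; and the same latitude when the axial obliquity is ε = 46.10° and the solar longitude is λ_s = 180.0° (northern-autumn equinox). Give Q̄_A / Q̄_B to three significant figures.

— Configuration A (φ=-8.7°):
Solar longitude: λ_s = 360° × (224 − 122)/429.10 = 85.574°.
sin δ = sin 46.10° × sin 85.574° = 0.71840, so δ = +45.923°.
cos H₀ = −tan(-8.7°) tan(+45.923°) = 0.1580, H₀ = 1.4121 rad.
Bracket: H₀ sin φ sin δ + cos φ cos δ sin H₀ = 1.4121×-0.15126×0.71840 + 0.98849×0.69563×0.98743 = -0.153446 + 0.678980 = 0.525534.
Q̄ = (S₀/π) × [bracket] = (2159/π) × 0.525534 = 361.16 W/m².
— Configuration B (φ=-8.7°):
Solar declination: sin δ = sin ε · sin λ_s = sin 46.10° × sin 180.0° = 0.00000, so δ = +0.000°.
cos H₀ = −tan(-8.7°) tan(+0.000°) = 0.0000, H₀ = 1.5708 rad.
Bracket: H₀ sin φ sin δ + cos φ cos δ sin H₀ = 1.5708×-0.15126×0.00000 + 0.98849×1.00000×1.00000 = -0.000000 + 0.988490 = 0.988490.
Q̄ = (S₀/π) × [bracket] = (2159/π) × 0.988490 = 679.32 W/m².
Ratio Q̄_A / Q̄_B = 361.16 / 679.32 = 0.5316.

Q̄_A / Q̄_B ≈ 0.532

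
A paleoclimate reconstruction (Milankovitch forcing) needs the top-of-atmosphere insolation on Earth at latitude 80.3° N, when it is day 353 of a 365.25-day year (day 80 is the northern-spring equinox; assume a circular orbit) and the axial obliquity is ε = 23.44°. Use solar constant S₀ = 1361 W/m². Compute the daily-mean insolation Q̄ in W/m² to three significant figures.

Q̄ ≈ 0.00 W/m²

Solar longitude: λ_s = 360° × (353 − 80)/365.25 = 269.076°.
sin δ = sin 23.44° × sin 269.076° = -0.39774, so δ = -23.437°.
cos H₀ = −tan(+80.3°) tan(-23.437°) = 2.5361 ≥ 1 ⇒ polar night, H₀ = 0 and Q̄ = 0.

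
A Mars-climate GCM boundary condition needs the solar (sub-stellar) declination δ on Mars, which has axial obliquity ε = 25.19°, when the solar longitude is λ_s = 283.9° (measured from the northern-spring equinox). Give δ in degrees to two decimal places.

δ = -24.40°

sin δ = sin ε · sin λ_s = sin 25.19° × sin 283.9° = -0.413158.
δ = arcsin(-0.413158) = -24.40°.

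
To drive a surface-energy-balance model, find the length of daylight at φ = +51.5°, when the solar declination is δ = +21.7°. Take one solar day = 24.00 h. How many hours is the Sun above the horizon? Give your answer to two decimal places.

16.00 h

cos H₀ = −tan φ · tan δ = −tan(+51.5°) × tan(+21.700°) = -0.5003, so H₀ = 2.0947 rad = 120.02°.
Daylight = 2H₀/(2π) × 24.00 h = (2.0947/π) × 24.00 = 16.00 h.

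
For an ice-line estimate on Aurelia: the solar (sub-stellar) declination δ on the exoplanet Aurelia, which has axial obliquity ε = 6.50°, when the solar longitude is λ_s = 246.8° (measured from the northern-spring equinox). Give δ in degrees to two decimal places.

δ = -5.97°

sin δ = sin ε · sin λ_s = sin 6.50° × sin 246.8° = -0.104049.
δ = arcsin(-0.104049) = -5.97°.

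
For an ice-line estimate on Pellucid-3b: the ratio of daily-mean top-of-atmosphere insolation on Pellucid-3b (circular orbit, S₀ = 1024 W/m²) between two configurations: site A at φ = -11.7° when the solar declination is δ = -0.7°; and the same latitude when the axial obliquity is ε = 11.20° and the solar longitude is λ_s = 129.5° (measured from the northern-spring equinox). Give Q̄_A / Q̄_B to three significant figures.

— Configuration A (φ=-11.7°):
cos H₀ = −tan(-11.7°) tan(-0.700°) = -0.0025, H₀ = 1.5733 rad.
Bracket: H₀ sin φ sin δ + cos φ cos δ sin H₀ = 1.5733×-0.20279×-0.01222 + 0.97922×0.99993×1.00000 = 0.003899 + 0.979151 = 0.983050.
Q̄ = (S₀/π) × [bracket] = (1024/π) × 0.983050 = 320.42 W/m².
— Configuration B (φ=-11.7°):
Solar declination: sin δ = sin ε · sin λ_s = sin 11.20° × sin 129.5° = 0.14988, so δ = +8.620°.
cos H₀ = −tan(-11.7°) tan(+8.620°) = 0.0314, H₀ = 1.5394 rad.
Bracket: H₀ sin φ sin δ + cos φ cos δ sin H₀ = 1.5394×-0.20279×0.14988 + 0.97922×0.98870×0.99951 = -0.046789 + 0.967680 = 0.920891.
Q̄ = (S₀/π) × [bracket] = (1024/π) × 0.920891 = 300.16 W/m².
Ratio Q̄_A / Q̄_B = 320.42 / 300.16 = 1.067.

Q̄_A / Q̄_B ≈ 1.07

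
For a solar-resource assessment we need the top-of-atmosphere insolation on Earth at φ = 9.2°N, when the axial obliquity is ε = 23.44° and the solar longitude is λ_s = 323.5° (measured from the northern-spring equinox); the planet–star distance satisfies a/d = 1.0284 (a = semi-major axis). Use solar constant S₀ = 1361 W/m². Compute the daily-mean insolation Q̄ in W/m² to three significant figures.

Q̄ ≈ 413 W/m²

Solar declination: sin δ = sin ε · sin λ_s = sin 23.44° × sin 323.5° = -0.23661, so δ = -13.687°.
cos H₀ = −tan(+9.2°) tan(-13.687°) = 0.0394, H₀ = 1.5313 rad.
Bracket: H₀ sin φ sin δ + cos φ cos δ sin H₀ = 1.5313×0.15988×-0.23661 + 0.98714×0.97160×0.99922 = -0.057928 + 0.958357 = 0.900429.
Inverse-square distance factor (a/d)² = 1.0284² = 1.057607.
Q̄ = (S₀/π) × 1.057607 × [bracket] = (1361/π) × 1.057607 × 0.900429 = 412.6 W/m².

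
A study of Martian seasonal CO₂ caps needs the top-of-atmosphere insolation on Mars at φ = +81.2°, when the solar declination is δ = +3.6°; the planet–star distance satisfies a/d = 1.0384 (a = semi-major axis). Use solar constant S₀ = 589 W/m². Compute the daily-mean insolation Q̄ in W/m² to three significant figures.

cos H₀ = −tan(+81.2°) tan(+3.600°) = -0.4064, H₀ = 1.9893 rad.
Bracket: H₀ sin φ sin δ + cos φ cos δ sin H₀ = 1.9893×0.98823×0.06279 + 0.15299×0.99803×0.91369 = 0.123438 + 0.139510 = 0.262948.
Inverse-square distance factor (a/d)² = 1.0384² = 1.078275.
Q̄ = (S₀/π) × 1.078275 × [bracket] = (589/π) × 1.078275 × 0.262948 = 53.16 W/m².

Q̄ ≈ 53.2 W/m²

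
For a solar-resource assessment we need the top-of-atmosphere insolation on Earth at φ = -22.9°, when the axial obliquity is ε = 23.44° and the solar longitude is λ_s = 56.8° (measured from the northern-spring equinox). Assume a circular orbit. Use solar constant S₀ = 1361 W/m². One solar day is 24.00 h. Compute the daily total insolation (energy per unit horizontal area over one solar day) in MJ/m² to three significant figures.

Solar declination: sin δ = sin ε · sin λ_s = sin 23.44° × sin 56.8° = 0.33286, so δ = +19.442°.
cos H₀ = −tan(-22.9°) tan(+19.442°) = 0.1491, H₀ = 1.4211 rad.
Bracket: H₀ sin φ sin δ + cos φ cos δ sin H₀ = 1.4211×-0.38912×0.33286 + 0.92119×0.94298×0.98882 = -0.184064 + 0.858952 = 0.674888.
Q̄ = (S₀/π) × [bracket] = (1361/π) × 0.674888 = 292.37 W/m².
Daily total = Q̄ × 24.00 h × 3600 s/h = 292.37 × 24.00 × 3600 / 10⁶ = 25.26 MJ/m².

25.3 MJ/m²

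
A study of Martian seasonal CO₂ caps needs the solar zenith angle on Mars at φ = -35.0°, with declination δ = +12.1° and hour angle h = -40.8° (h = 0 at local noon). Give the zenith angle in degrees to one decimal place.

cos θ_z = sin φ sin δ + cos φ cos δ cos h = -0.120232 + 0.606318 = 0.486086.
θ_z = arccos(0.486086) = 60.9°.

θ_z = 60.9°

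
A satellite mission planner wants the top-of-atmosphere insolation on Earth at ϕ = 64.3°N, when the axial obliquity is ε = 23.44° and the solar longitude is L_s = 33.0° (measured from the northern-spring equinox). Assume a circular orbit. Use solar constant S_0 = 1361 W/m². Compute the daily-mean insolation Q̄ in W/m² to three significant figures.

Solar declination: sin δ = sin ε · sin L_s = sin 23.44° × sin 33.0° = 0.21665, so δ = +12.512°.
cos h₀ = −tan(+64.3°) tan(+12.512°) = -0.4611, h₀ = 2.0501 rad.
Bracket: h₀ sin ϕ sin δ + cos ϕ cos δ sin h₀ = 2.0501×0.90108×0.21665 + 0.43366×0.97625×0.88734 = 0.400218 + 0.375665 = 0.775883.
Q̄ = (S_0/π) × [bracket] = (1361/π) × 0.775883 = 336.1 W/m².

Q̄ ≈ 336 W/m²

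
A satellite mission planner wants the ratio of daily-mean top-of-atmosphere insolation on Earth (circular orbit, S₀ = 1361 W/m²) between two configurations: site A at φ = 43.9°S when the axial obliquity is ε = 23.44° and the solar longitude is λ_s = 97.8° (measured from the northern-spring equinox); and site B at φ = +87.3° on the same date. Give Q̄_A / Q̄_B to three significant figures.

— Configuration A (φ=-43.9°):
Solar declination: sin δ = sin ε · sin λ_s = sin 23.44° × sin 97.8° = 0.39411, so δ = +23.210°.
cos H₀ = −tan(-43.9°) tan(+23.210°) = 0.4127, H₀ = 1.1454 rad.
Bracket: H₀ sin φ sin δ + cos φ cos δ sin H₀ = 1.1454×-0.69340×0.39411 + 0.72055×0.91906×0.91089 = -0.313010 + 0.603217 = 0.290207.
Q̄ = (S₀/π) × [bracket] = (1361/π) × 0.290207 = 125.72 W/m².
— Configuration B (φ=+87.3°):
cos H₀ = −tan(+87.3°) tan(+23.210°) = -9.0930 ≤ −1 ⇒ polar day, H₀ = π.
Bracket: H₀ sin φ sin δ + cos φ cos δ sin H₀ = 3.1416×0.99889×0.39411 + 0.04711×0.91906×0.00000 = 1.236762 + 0.000000 = 1.236762.
Q̄ = (S₀/π) × [bracket] = (1361/π) × 1.236762 = 535.79 W/m².
Ratio Q̄_A / Q̄_B = 125.72 / 535.79 = 0.2346.

Q̄_A / Q̄_B ≈ 0.235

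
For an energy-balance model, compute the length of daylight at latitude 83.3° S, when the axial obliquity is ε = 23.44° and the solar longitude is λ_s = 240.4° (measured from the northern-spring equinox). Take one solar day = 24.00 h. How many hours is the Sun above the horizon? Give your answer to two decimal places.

24.00 h

Solar declination: sin δ = sin ε · sin λ_s = sin 23.44° × sin 240.4° = -0.34588, so δ = -20.235°.
Sunrise equation: cos H₀ = −tan φ · tan δ = -3.1380 ≤ −1, so the Sun never sets (polar day) and H₀ = π.
Daylight = 2H₀/(2π) × 24.00 h = (3.1416/π) × 24.00 = 24.00 h.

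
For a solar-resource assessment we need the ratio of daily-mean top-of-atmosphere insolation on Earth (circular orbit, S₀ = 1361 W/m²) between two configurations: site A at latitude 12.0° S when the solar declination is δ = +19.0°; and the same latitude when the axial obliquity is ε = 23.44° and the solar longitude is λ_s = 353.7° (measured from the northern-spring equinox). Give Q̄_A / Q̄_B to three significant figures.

— Configuration A (φ=-12.0°):
cos H₀ = −tan(-12.0°) tan(+19.000°) = 0.0732, H₀ = 1.4975 rad.
Bracket: H₀ sin φ sin δ + cos φ cos δ sin H₀ = 1.4975×-0.20791×0.32557 + 0.97815×0.94552×0.99732 = -0.101365 + 0.922382 = 0.821017.
Q̄ = (S₀/π) × [bracket] = (1361/π) × 0.821017 = 355.68 W/m².
— Configuration B (φ=-12.0°):
Solar declination: sin δ = sin ε · sin λ_s = sin 23.44° × sin 353.7° = -0.04365, so δ = -2.502°.
cos H₀ = −tan(-12.0°) tan(-2.502°) = -0.0093, H₀ = 1.5801 rad.
Bracket: H₀ sin φ sin δ + cos φ cos δ sin H₀ = 1.5801×-0.20791×-0.04365 + 0.97815×0.99905×0.99996 = 0.014340 + 0.977182 = 0.991522.
Q̄ = (S₀/π) × [bracket] = (1361/π) × 0.991522 = 429.55 W/m².
Ratio Q̄_A / Q̄_B = 355.68 / 429.55 = 0.8280.

Q̄_A / Q̄_B ≈ 0.828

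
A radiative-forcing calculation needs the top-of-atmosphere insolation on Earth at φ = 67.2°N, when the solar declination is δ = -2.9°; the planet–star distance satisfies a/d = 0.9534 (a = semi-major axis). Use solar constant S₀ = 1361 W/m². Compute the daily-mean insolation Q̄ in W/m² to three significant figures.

Q̄ ≈ 125 W/m²

cos H₀ = −tan(+67.2°) tan(-2.900°) = 0.1205, H₀ = 1.4500 rad.
Bracket: H₀ sin φ sin δ + cos φ cos δ sin H₀ = 1.4500×0.92186×-0.05059 + 0.38752×0.99872×0.99271 = -0.067624 + 0.384203 = 0.316579.
Inverse-square distance factor (a/d)² = 0.9534² = 0.908972.
Q̄ = (S₀/π) × 0.908972 × [bracket] = (1361/π) × 0.908972 × 0.316579 = 124.7 W/m².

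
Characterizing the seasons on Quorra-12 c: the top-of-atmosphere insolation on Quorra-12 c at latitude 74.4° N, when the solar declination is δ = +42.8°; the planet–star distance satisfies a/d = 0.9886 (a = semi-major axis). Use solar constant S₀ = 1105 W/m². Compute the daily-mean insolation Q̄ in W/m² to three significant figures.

cos H₀ = −tan(+74.4°) tan(+42.800°) = -3.3166 ≤ −1 ⇒ polar day, H₀ = π.
Bracket: H₀ sin φ sin δ + cos φ cos δ sin H₀ = 3.1416×0.96316×0.67944 + 0.26892×0.73373×0.00000 = 2.055893 + 0.000000 = 2.055893.
Inverse-square distance factor (a/d)² = 0.9886² = 0.977330.
Q̄ = (S₀/π) × 0.977330 × [bracket] = (1105/π) × 0.977330 × 2.055893 = 706.7 W/m².

Q̄ ≈ 707 W/m²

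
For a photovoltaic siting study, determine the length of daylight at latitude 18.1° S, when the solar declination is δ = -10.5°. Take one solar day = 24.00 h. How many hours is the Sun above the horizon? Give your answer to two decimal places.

12.46 h

cos H₀ = −tan φ · tan δ = −tan(-18.1°) × tan(-10.500°) = -0.0606, so H₀ = 1.6314 rad = 93.47°.
Daylight = 2H₀/(2π) × 24.00 h = (1.6314/π) × 24.00 = 12.46 h.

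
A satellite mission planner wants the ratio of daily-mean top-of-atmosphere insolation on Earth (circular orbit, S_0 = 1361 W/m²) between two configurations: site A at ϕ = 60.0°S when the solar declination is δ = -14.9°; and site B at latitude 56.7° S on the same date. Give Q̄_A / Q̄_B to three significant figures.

— Configuration A (ϕ=-60.0°):
cos h₀ = −tan(-60.0°) tan(-14.900°) = -0.4609, h₀ = 2.0498 rad.
Bracket: h₀ sin ϕ sin δ + cos ϕ cos δ sin h₀ = 2.0498×-0.86603×-0.25713 + 0.50000×0.96638×0.88747 = 0.456454 + 0.428817 = 0.885271.
Q̄ = (S_0/π) × [bracket] = (1361/π) × 0.885271 = 383.52 W/m².
— Configuration B (ϕ=-56.7°):
cos h₀ = −tan(-56.7°) tan(-14.900°) = -0.4051, h₀ = 1.9878 rad.
Bracket: h₀ sin ϕ sin δ + cos ϕ cos δ sin h₀ = 1.9878×-0.83581×-0.25713 + 0.54902×0.96638×0.91429 = 0.427202 + 0.485087 = 0.912289.
Q̄ = (S_0/π) × [bracket] = (1361/π) × 0.912289 = 395.22 W/m².
Ratio Q̄_A / Q̄_B = 383.52 / 395.22 = 0.9704.

Q̄_A / Q̄_B ≈ 0.970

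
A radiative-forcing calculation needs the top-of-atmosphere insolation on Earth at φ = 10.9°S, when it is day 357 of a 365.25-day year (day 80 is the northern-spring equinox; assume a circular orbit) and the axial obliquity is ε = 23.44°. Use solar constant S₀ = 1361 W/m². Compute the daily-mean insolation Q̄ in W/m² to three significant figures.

Solar longitude: λ_s = 360° × (357 − 80)/365.25 = 273.018°.
sin δ = sin 23.44° × sin 273.018° = -0.39724, so δ = -23.406°.
cos H₀ = −tan(-10.9°) tan(-23.406°) = -0.0834, H₀ = 1.6542 rad.
Bracket: H₀ sin φ sin δ + cos φ cos δ sin H₀ = 1.6542×-0.18910×-0.39724 + 0.98196×0.91772×0.99652 = 0.124260 + 0.898028 = 1.022288.
Q̄ = (S₀/π) × [bracket] = (1361/π) × 1.022288 = 442.9 W/m².

Q̄ ≈ 443 W/m²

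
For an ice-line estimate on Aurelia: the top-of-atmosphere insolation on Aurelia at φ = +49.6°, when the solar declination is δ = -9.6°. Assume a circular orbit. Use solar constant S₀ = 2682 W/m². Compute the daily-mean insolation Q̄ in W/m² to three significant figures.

cos H₀ = −tan(+49.6°) tan(-9.600°) = 0.1987, H₀ = 1.3707 rad.
Bracket: H₀ sin φ sin δ + cos φ cos δ sin H₀ = 1.3707×0.76154×-0.16677 + 0.64812×0.98600×0.98005 = -0.174082 + 0.626297 = 0.452215.
Q̄ = (S₀/π) × [bracket] = (2682/π) × 0.452215 = 386.1 W/m².

Q̄ ≈ 386 W/m²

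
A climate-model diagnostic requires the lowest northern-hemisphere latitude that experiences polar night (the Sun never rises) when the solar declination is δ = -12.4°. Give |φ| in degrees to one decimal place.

|φ| = 77.6°

Polar night requires cos H₀ = −tan φ tan δ ≥ 1, i.e. tan φ tan δ ≤ −1.
The boundary is |tan φ| · |tan δ| = 1, so |φ| = 90° − |δ| = 90° − 12.4° = 77.6° in the northern hemisphere.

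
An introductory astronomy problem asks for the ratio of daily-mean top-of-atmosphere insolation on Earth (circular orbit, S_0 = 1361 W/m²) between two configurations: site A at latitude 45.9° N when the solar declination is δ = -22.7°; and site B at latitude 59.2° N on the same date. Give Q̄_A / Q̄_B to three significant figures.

Q̄_A / Q̄_B ≈ 3.63

— Configuration A (ϕ=+45.9°):
cos h₀ = −tan(+45.9°) tan(-22.700°) = 0.4317, h₀ = 1.1245 rad.
Bracket: h₀ sin ϕ sin δ + cos ϕ cos δ sin h₀ = 1.1245×0.71813×-0.38591 + 0.69591×0.92254×0.90204 = -0.311637 + 0.579114 = 0.267477.
Q̄ = (S_0/π) × [bracket] = (1361/π) × 0.267477 = 115.88 W/m².
— Configuration B (ϕ=+59.2°):
cos h₀ = −tan(+59.2°) tan(-22.700°) = 0.7017, h₀ = 0.7930 rad.
Bracket: h₀ sin ϕ sin δ + cos ϕ cos δ sin h₀ = 0.7930×0.85896×-0.38591 + 0.51204×0.92254×0.71245 = -0.262865 + 0.336545 = 0.073680.
Q̄ = (S_0/π) × [bracket] = (1361/π) × 0.073680 = 31.920 W/m².
Ratio Q̄_A / Q̄_B = 115.88 / 31.920 = 3.630.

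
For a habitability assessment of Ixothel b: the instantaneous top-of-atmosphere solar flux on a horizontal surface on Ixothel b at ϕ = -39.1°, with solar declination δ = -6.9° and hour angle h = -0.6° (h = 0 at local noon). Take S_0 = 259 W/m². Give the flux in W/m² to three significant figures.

cos θ_z = sin ϕ sin δ + cos ϕ cos δ cos h = 0.075767 + 0.770384 = 0.846151.
Flux = S_0 · cos θ_z = 259 × 0.846151 = 219.2 W/m².

219 W/m²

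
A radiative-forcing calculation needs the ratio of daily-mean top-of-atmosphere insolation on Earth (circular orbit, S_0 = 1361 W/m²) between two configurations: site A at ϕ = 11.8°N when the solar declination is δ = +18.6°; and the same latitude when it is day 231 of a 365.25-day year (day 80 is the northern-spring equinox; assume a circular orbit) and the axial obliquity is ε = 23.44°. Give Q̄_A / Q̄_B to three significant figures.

Q̄_A / Q̄_B ≈ 1.01

— Configuration A (ϕ=+11.8°):
cos h₀ = −tan(+11.8°) tan(+18.600°) = -0.0703, h₀ = 1.6412 rad.
Bracket: h₀ sin ϕ sin δ + cos ϕ cos δ sin h₀ = 1.6412×0.20450×0.31896 + 0.97887×0.94777×0.99753 = 0.107051 + 0.925452 = 1.032503.
Q̄ = (S_0/π) × [bracket] = (1361/π) × 1.032503 = 447.30 W/m².
— Configuration B (ϕ=+11.8°):
Solar longitude: L_s = 360° × (231 − 80)/365.25 = 148.830°.
sin δ = sin 23.44° × sin 148.830° = 0.20589, so δ = +11.882°.
cos h₀ = −tan(+11.8°) tan(+11.882°) = -0.0440, h₀ = 1.6148 rad.
Bracket: h₀ sin ϕ sin δ + cos ϕ cos δ sin h₀ = 1.6148×0.20450×0.20589 + 0.97887×0.97858×0.99903 = 0.067990 + 0.956973 = 1.024963.
Q̄ = (S_0/π) × [bracket] = (1361/π) × 1.024963 = 444.03 W/m².
Ratio Q̄_A / Q̄_B = 447.30 / 444.03 = 1.007.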